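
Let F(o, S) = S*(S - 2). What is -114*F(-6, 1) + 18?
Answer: 132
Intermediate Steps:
F(o, S) = S*(-2 + S)
-114*F(-6, 1) + 18 = -114*(-2 + 1) + 18 = -114*(-1) + 18 = 114 + 18 = 132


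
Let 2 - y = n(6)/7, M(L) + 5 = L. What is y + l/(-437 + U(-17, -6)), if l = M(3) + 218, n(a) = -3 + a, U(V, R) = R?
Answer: 3361/3101 ≈ 1.0838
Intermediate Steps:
M(L) = -5 + L
l = 216 (l = (-5 + 3) + 218 = -2 + 218 = 216)
y = 11/7 (y = 2 - (-3 + 6)/7 = 2 - 3/7 = 11/7 ≈ 1.5714)
y + l/(-437 + U(-17, -6)) = 11/7 + 216/(-437 - 6) = 11/7 + 216/(-443) = 11/7 + 216*(-1/443) = 11/7 - 216/443 = 3361/3101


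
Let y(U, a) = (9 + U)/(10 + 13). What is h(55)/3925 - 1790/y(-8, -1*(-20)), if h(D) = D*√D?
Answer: -41170 + 11*√55/785 ≈ -41170.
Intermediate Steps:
h(D) = D^(3/2)
y(U, a) = 9/23 + U/23 (y(U, a) = (9 + U)/23 = (9 + U)*(1/23) = 9/23 + U/23)
h(55)/3925 - 1790/y(-8, -1*(-20)) = 55^(3/2)/3925 - 1790/(9/23 + (1/23)*(-8)) = (55*√55)*(1/3925) - 1790/(9/23 - 8/23) = 11*√55/785 - 1790/1/23 = 11*√55/785 - 1790*23 = 11*√55/785 - 41170 = -41170 + 11*√55/785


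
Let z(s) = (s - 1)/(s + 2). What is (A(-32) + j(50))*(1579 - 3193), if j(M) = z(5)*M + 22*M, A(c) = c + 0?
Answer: -12389064/7 ≈ -1.7699e+6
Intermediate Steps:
A(c) = c
z(s) = (-1 + s)/(2 + s)
j(M) = 158*M/7 (j(M) = ((-1 + 5)/(2 + 5))*M + 22*M = (4/7)*M + 22*M = ((1/7)*4)*M + 22*M = 4*M/7 + 22*M = 158*M/7)
(A(-32) + j(50))*(1579 - 3193) = (-32 + (158/7)*50)*(1579 - 3193) = (-32 + 7900/7)*(-1614) = (7676/7)*(-1614) = -12389064/7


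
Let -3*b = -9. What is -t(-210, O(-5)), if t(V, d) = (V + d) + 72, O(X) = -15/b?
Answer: 143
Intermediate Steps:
b = 3 (b = -⅓*(-9) = 3)
O(X) = -5 (O(X) = -15/3 = -15*⅓ = -5)
t(V, d) = 72 + V + d
-t(-210, O(-5)) = -(72 - 210 - 5) = -1*(-143) = 143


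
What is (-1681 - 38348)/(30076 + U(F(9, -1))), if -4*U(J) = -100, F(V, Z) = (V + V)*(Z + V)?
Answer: -40029/30101 ≈ -1.3298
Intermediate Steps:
F(V, Z) = 2*V*(V + Z) (F(V, Z) = (2*V)*(V + Z) = 2*V*(V + Z))
U(J) = 25 (U(J) = -¼*(-100) = 25)
(-1681 - 38348)/(30076 + U(F(9, -1))) = (-1681 - 38348)/(30076 + 25) = -40029/30101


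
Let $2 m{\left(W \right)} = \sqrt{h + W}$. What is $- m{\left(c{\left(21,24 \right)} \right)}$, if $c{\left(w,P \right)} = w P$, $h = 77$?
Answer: $- \frac{\sqrt{581}}{2} \approx -12.052$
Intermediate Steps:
$c{\left(w,P \right)} = P w$
$m{\left(W \right)} = \frac{\sqrt{77 + W}}{2}$
$- m{\left(c{\left(21,24 \right)} \right)} = - \frac{\sqrt{77 + 24 \cdot 21}}{2} = - \frac{\sqrt{77 + 504}}{2} = - \frac{\sqrt{581}}{2}$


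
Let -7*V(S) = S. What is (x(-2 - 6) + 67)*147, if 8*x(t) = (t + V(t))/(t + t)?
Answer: 78855/8 ≈ 9856.9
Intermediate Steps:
V(S) = -S/7
x(t) = 3/56 (x(t) = ((t - t/7)/(t + t))/8 = ((6*t/7)/((2*t)))/8 = ((6*t/7)*(1/(2*t)))/8 = (1/8)*(3/7) = 3/56)
(x(-2 - 6) + 67)*147 = (3/56 + 67)*147 = (3755/56)*147 = 78855/8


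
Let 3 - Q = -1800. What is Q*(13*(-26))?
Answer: -609414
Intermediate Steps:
Q = 1803 (Q = 3 - 1*(-1800) = 3 + 1800 = 1803)
Q*(13*(-26)) = 1803*(13*(-26)) = 1803*(-338) = -609414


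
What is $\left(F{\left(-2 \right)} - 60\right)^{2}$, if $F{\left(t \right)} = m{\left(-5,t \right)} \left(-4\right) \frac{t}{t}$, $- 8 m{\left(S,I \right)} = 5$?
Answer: $\frac{13225}{4} \approx 3306.3$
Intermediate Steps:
$m{\left(S,I \right)} = - \frac{5}{8}$ ($m{\left(S,I \right)} = \left(- \frac{1}{8}\right) 5 = - \frac{5}{8}$)
$F{\left(t \right)} = \frac{5}{2}$ ($F{\left(t \right)} = \left(- \frac{5}{8}\right) \left(-4\right) \frac{t}{t} = \frac{5}{2} \cdot 1 = \frac{5}{2}$)
$\left(F{\left(-2 \right)} - 60\right)^{2} = \left(\frac{5}{2} - 60\right)^{2} = \left(- \frac{115}{2}\right)^{2} = \frac{13225}{4}$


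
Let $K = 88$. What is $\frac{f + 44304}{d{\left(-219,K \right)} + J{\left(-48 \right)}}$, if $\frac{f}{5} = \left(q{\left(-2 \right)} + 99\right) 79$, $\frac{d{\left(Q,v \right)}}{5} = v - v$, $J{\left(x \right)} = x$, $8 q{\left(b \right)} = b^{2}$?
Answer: $- \frac{167213}{96} \approx -1741.8$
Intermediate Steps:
$q{\left(b \right)} = \frac{b^{2}}{8}$
$d{\left(Q,v \right)} = 0$ ($d{\left(Q,v \right)} = 5 \left(v - v\right) = 5 \cdot 0 = 0$)
$f = \frac{78605}{2}$ ($f = 5 \left(\frac{\left(-2\right)^{2}}{8} + 99\right) 79 = 5 \left(\frac{1}{8} \cdot 4 + 99\right) 79 = 5 \left(\frac{1}{2} + 99\right) 79 = 5 \cdot \frac{199}{2} \cdot 79 = 5 \cdot \frac{15721}{2} = \frac{78605}{2} \approx 39303.0$)
$\frac{f + 44304}{d{\left(-219,K \right)} + J{\left(-48 \right)}} = \frac{\frac{78605}{2} + 44304}{0 - 48} = \frac{167213}{2 \left(-48\right)} = \frac{167213}{2} \left(- \frac{1}{48}\right) = - \frac{167213}{96}$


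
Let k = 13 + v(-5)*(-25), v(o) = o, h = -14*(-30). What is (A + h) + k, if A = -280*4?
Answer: -562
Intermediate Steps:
h = 420
k = 138 (k = 13 - 5*(-25) = 13 + 125 = 138)
A = -1120
(A + h) + k = (-1120 + 420) + 138 = -700 + 138 = -562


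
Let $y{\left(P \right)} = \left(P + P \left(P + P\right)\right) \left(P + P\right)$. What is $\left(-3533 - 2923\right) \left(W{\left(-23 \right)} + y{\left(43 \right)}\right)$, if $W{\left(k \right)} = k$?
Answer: $-2076914568$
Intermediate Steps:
$y{\left(P \right)} = 2 P \left(P + 2 P^{2}\right)$ ($y{\left(P \right)} = \left(P + P 2 P\right) 2 P = \left(P + 2 P^{2}\right) 2 P = 2 P \left(P + 2 P^{2}\right)$)
$\left(-3533 - 2923\right) \left(W{\left(-23 \right)} + y{\left(43 \right)}\right) = \left(-3533 - 2923\right) \left(-23 + 43^{2} \left(2 + 4 \cdot 43\right)\right) = - 6456 \left(-23 + 1849 \left(2 + 172\right)\right) = - 6456 \left(-23 + 1849 \cdot 174\right) = - 6456 \left(-23 + 321726\right) = \left(-6456\right) 321703 = -2076914568$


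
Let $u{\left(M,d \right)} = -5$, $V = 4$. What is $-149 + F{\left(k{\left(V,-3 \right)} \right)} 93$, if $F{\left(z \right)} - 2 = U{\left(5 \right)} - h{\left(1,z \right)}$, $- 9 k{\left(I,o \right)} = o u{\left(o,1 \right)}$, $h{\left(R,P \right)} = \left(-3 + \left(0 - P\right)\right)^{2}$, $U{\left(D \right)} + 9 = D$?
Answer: $- \frac{1501}{3} \approx -500.33$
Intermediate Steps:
$U{\left(D \right)} = -9 + D$
$h{\left(R,P \right)} = \left(-3 - P\right)^{2}$
$k{\left(I,o \right)} = \frac{5 o}{9}$ ($k{\left(I,o \right)} = - \frac{o \left(-5\right)}{9} = - \frac{\left(-5\right) o}{9} = \frac{5 o}{9}$)
$F{\left(z \right)} = -2 - \left(3 + z\right)^{2}$ ($F{\left(z \right)} = 2 - \left(4 + \left(3 + z\right)^{2}\right) = -2 - \left(3 + z\right)^{2}$)
$-149 + F{\left(k{\left(V,-3 \right)} \right)} 93 = -149 + \left(-2 - \left(3 + \frac{5}{9} \left(-3\right)\right)^{2}\right) 93 = -149 + \left(-2 - \left(3 - \frac{5}{3}\right)^{2}\right) 93 = -149 + \left(-2 - \left(\frac{4}{3}\right)^{2}\right) 93 = -149 + \left(-2 - \frac{16}{9}\right) 93 = -149 - \frac{1054}{3} = - \frac{1501}{3}$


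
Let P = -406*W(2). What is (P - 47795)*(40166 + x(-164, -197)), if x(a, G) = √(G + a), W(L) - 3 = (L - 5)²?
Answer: -2115422722 - 1000673*I ≈ -2.1154e+9 - 1.0007e+6*I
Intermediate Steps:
W(L) = 3 + (-5 + L)² (W(L) = 3 + (L - 5)² = 3 + (-5 + L)²)
P = -4872 (P = -406*(3 + (-5 + 2)²) = -406*(3 + (-3)²) = -406*(3 + 9) = -406*12 = -4872)
(P - 47795)*(40166 + x(-164, -197)) = (-4872 - 47795)*(40166 + √(-197 - 164)) = -52667*(40166 + √(-361)) = -52667*(40166 + 19*I) = -2115422722 - 1000673*I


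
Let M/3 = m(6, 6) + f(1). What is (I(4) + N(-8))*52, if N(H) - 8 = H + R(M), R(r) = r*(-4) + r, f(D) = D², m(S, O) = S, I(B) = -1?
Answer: -3328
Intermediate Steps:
M = 21 (M = 3*(6 + 1²) = 3*(6 + 1) = 3*7 = 21)
R(r) = -3*r (R(r) = -4*r + r = -3*r)
N(H) = -55 + H (N(H) = 8 + (H - 3*21) = 8 + (H - 63) = 8 + (-63 + H) = -55 + H)
(I(4) + N(-8))*52 = (-1 + (-55 - 8))*52 = (-1 - 63)*52 = -64*52 = -3328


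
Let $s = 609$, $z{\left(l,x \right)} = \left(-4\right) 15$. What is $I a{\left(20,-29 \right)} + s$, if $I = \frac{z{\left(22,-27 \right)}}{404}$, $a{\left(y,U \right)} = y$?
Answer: $\frac{61209}{101} \approx 606.03$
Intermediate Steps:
$z{\left(l,x \right)} = -60$
$I = - \frac{15}{101}$ ($I = - \frac{60}{404} = \left(-60\right) \frac{1}{404} = - \frac{15}{101} \approx -0.14851$)
$I a{\left(20,-29 \right)} + s = \left(- \frac{15}{101}\right) 20 + 609 = - \frac{300}{101} + 609 = \frac{61209}{101}$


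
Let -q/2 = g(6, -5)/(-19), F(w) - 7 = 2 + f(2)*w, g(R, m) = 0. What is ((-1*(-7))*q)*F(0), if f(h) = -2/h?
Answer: 0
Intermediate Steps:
F(w) = 9 - w (F(w) = 7 + (2 + (-2/2)*w) = 7 + (2 + (-2*1/2)*w) = 7 + (2 - w) = 9 - w)
q = 0 (q = -0/(-19) = -0*(-1)/19 = -2*0 = 0)
((-1*(-7))*q)*F(0) = (-1*(-7)*0)*(9 - 1*0) = (7*0)*(9 + 0) = 0*9 = 0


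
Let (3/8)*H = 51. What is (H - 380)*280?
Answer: -68320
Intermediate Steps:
H = 136 (H = (8/3)*51 = 136)
(H - 380)*280 = (136 - 380)*280 = -244*280 = -68320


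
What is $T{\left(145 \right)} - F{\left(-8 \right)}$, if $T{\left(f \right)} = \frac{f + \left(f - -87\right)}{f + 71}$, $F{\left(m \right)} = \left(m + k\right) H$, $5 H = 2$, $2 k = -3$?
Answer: $\frac{5989}{1080} \approx 5.5454$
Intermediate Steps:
$k = - \frac{3}{2}$ ($k = \frac{1}{2} \left(-3\right) = - \frac{3}{2} \approx -1.5$)
$H = \frac{2}{5}$ ($H = \frac{1}{5} \cdot 2 = \frac{2}{5} \approx 0.4$)
$F{\left(m \right)} = - \frac{3}{5} + \frac{2 m}{5}$ ($F{\left(m \right)} = \left(m - \frac{3}{2}\right) \frac{2}{5} = \left(- \frac{3}{2} + m\right) \frac{2}{5} = - \frac{3}{5} + \frac{2 m}{5}$)
$T{\left(f \right)} = \frac{87 + 2 f}{71 + f}$ ($T{\left(f \right)} = \frac{f + \left(f + 87\right)}{71 + f} = \frac{f + \left(87 + f\right)}{71 + f} = \frac{87 + 2 f}{71 + f}$)
$T{\left(145 \right)} - F{\left(-8 \right)} = \frac{87 + 2 \cdot 145}{71 + 145} - \left(- \frac{3}{5} + \frac{2}{5} \left(-8\right)\right) = \frac{87 + 290}{216} - \left(- \frac{3}{5} - \frac{16}{5}\right) = \frac{1}{216} \cdot 377 - - \frac{19}{5} = \frac{377}{216} + \frac{19}{5} = \frac{5989}{1080}$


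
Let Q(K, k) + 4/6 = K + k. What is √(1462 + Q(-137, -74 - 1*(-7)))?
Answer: 2*√2829/3 ≈ 35.459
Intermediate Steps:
Q(K, k) = -⅔ + K + k (Q(K, k) = -⅔ + (K + k) = -⅔ + K + k)
√(1462 + Q(-137, -74 - 1*(-7))) = √(1462 + (-⅔ - 137 + (-74 - 1*(-7)))) = √(1462 + (-⅔ - 137 + (-74 + 7))) = √(1462 + (-⅔ - 137 - 67)) = √(1462 - 614/3) = √(3772/3) = 2*√2829/3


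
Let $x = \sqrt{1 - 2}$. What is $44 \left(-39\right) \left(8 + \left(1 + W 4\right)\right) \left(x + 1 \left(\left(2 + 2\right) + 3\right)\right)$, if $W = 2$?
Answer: $-204204 - 29172 i \approx -2.042 \cdot 10^{5} - 29172.0 i$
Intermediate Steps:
$x = i$ ($x = \sqrt{-1} = i \approx 1.0 i$)
$44 \left(-39\right) \left(8 + \left(1 + W 4\right)\right) \left(x + 1 \left(\left(2 + 2\right) + 3\right)\right) = 44 \left(-39\right) \left(8 + \left(1 + 2 \cdot 4\right)\right) \left(i + 1 \left(\left(2 + 2\right) + 3\right)\right) = - 1716 \left(8 + \left(1 + 8\right)\right) \left(i + 1 \left(4 + 3\right)\right) = - 1716 \left(8 + 9\right) \left(i + 1 \cdot 7\right) = - 1716 \cdot 17 \left(i + 7\right) = - 1716 \cdot 17 \left(7 + i\right) = - 1716 \left(119 + 17 i\right) = -204204 - 29172 i$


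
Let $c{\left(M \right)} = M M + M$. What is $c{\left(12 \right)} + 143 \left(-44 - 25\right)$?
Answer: $-9711$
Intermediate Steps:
$c{\left(M \right)} = M + M^{2}$ ($c{\left(M \right)} = M^{2} + M = M + M^{2}$)
$c{\left(12 \right)} + 143 \left(-44 - 25\right) = 12 \left(1 + 12\right) + 143 \left(-44 - 25\right) = 12 \cdot 13 + 143 \left(-69\right) = 156 - 9867 = -9711$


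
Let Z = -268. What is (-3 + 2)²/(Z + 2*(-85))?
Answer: -1/438 ≈ -0.0022831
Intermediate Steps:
(-3 + 2)²/(Z + 2*(-85)) = (-3 + 2)²/(-268 + 2*(-85)) = (-1)²/(-268 - 170) = 1/(-438) = 1*(-1/438) = -1/438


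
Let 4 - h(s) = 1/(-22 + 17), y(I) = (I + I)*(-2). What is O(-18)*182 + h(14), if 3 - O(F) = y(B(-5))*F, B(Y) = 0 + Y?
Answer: 330351/5 ≈ 66070.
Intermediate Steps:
B(Y) = Y
y(I) = -4*I (y(I) = (2*I)*(-2) = -4*I)
h(s) = 21/5 (h(s) = 4 - 1/(-22 + 17) = 4 - 1/(-5) = 4 - 1*(-⅕) = 4 + ⅕ = 21/5)
O(F) = 3 - 20*F (O(F) = 3 - (-4*(-5))*F = 3 - 20*F)
O(-18)*182 + h(14) = (3 - 20*(-18))*182 + 21/5 = (3 + 360)*182 + 21/5 = 363*182 + 21/5 = 66066 + 21/5 = 330351/5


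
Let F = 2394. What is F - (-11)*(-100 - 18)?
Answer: 1096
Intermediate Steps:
F - (-11)*(-100 - 18) = 2394 - (-11)*(-100 - 18) = 2394 - (-11)*(-118) = 2394 - 1*1298 = 2394 - 1298 = 1096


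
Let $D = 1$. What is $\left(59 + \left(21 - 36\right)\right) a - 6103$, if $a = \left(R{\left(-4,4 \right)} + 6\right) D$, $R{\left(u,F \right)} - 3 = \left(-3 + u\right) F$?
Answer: $-6939$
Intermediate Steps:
$R{\left(u,F \right)} = 3 + F \left(-3 + u\right)$ ($R{\left(u,F \right)} = 3 + \left(-3 + u\right) F = 3 + F \left(-3 + u\right)$)
$a = -19$ ($a = \left(\left(3 - 12 + 4 \left(-4\right)\right) + 6\right) 1 = \left(\left(3 - 12 - 16\right) + 6\right) 1 = \left(-25 + 6\right) 1 = \left(-19\right) 1 = -19$)
$\left(59 + \left(21 - 36\right)\right) a - 6103 = \left(59 + \left(21 - 36\right)\right) \left(-19\right) - 6103 = \left(59 - 15\right) \left(-19\right) - 6103 = 44 \left(-19\right) - 6103 = -836 - 6103 = -6939$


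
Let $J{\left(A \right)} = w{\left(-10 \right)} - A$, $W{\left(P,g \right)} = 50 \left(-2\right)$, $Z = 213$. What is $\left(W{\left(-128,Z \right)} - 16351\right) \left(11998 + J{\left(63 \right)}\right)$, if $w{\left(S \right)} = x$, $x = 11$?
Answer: $-196523646$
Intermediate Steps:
$W{\left(P,g \right)} = -100$
$w{\left(S \right)} = 11$
$J{\left(A \right)} = 11 - A$
$\left(W{\left(-128,Z \right)} - 16351\right) \left(11998 + J{\left(63 \right)}\right) = \left(-100 - 16351\right) \left(11998 + \left(11 - 63\right)\right) = - 16451 \left(11998 + \left(11 - 63\right)\right) = - 16451 \left(11998 - 52\right) = \left(-16451\right) 11946 = -196523646$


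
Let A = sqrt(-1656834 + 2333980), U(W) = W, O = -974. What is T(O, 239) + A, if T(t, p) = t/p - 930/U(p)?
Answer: -1904/239 + sqrt(677146) ≈ 814.92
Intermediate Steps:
T(t, p) = -930/p + t/p (T(t, p) = t/p - 930/p = -930/p + t/p)
A = sqrt(677146) ≈ 822.89
T(O, 239) + A = (-930 - 974)/239 + sqrt(677146) = (1/239)*(-1904) + sqrt(677146) = -1904/239 + sqrt(677146)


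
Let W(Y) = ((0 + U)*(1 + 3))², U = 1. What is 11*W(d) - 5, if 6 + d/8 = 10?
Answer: 171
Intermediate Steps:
d = 32 (d = -48 + 8*10 = -48 + 80 = 32)
W(Y) = 16 (W(Y) = ((0 + 1)*(1 + 3))² = (1*4)² = 4² = 16)
11*W(d) - 5 = 11*16 - 5 = 176 - 5 = 171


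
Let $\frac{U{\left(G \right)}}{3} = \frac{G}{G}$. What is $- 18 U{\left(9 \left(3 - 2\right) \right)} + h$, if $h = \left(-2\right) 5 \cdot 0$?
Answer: $-54$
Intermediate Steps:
$U{\left(G \right)} = 3$ ($U{\left(G \right)} = 3 \frac{G}{G} = 3 \cdot 1 = 3$)
$h = 0$ ($h = \left(-10\right) 0 = 0$)
$- 18 U{\left(9 \left(3 - 2\right) \right)} + h = \left(-18\right) 3 + 0 = -54 + 0 = -54$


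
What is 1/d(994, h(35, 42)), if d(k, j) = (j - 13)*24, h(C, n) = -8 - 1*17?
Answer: -1/912 ≈ -0.0010965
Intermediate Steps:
h(C, n) = -25 (h(C, n) = -8 - 17 = -25)
d(k, j) = -312 + 24*j (d(k, j) = (-13 + j)*24 = -312 + 24*j)
1/d(994, h(35, 42)) = 1/(-312 + 24*(-25)) = 1/(-312 - 600) = 1/(-912) = -1/912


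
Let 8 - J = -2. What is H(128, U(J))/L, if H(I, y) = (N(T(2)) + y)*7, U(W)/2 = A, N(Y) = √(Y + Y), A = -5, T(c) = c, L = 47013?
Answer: -56/47013 ≈ -0.0011912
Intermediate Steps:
N(Y) = √2*√Y (N(Y) = √(2*Y) = √2*√Y)
J = 10 (J = 8 - 1*(-2) = 8 + 2 = 10)
U(W) = -10 (U(W) = 2*(-5) = -10)
H(I, y) = 14 + 7*y (H(I, y) = (√2*√2 + y)*7 = (2 + y)*7 = 14 + 7*y)
H(128, U(J))/L = (14 + 7*(-10))/47013 = (14 - 70)*(1/47013) = -56*1/47013 = -56/47013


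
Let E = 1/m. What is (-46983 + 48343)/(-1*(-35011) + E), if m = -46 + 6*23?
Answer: 125120/3221013 ≈ 0.038845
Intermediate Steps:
m = 92 (m = -46 + 138 = 92)
E = 1/92 ≈ 0.010870
(-46983 + 48343)/(-1*(-35011) + E) = (-46983 + 48343)/(-1*(-35011) + 1/92) = 1360/(35011 + 1/92) = 1360/(3221013/92) = 1360*(92/3221013) = 125120/3221013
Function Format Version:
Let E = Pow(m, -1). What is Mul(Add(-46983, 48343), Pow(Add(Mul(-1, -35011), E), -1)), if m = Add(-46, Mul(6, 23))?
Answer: Rational(125120, 3221013) ≈ 0.038845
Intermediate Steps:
m = 92 (m = Add(-46, 138) = 92)
E = Rational(1, 92) (E = Pow(92, -1) = Rational(1, 92) ≈ 0.010870)
Mul(Add(-46983, 48343), Pow(Add(Mul(-1, -35011), E), -1)) = Mul(Add(-46983, 48343), Pow(Add(Mul(-1, -35011), Rational(1, 92)), -1)) = Mul(1360, Pow(Add(35011, Rational(1, 92)), -1)) = Mul(1360, Pow(Rational(3221013, 92), -1)) = Mul(1360, Rational(92, 3221013)) = Rational(125120, 3221013)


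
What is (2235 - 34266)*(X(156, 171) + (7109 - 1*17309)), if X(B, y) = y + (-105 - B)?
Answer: 329598990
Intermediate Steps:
X(B, y) = -105 + y - B
(2235 - 34266)*(X(156, 171) + (7109 - 1*17309)) = (2235 - 34266)*((-105 + 171 - 1*156) + (7109 - 1*17309)) = -32031*((-105 + 171 - 156) + (7109 - 17309)) = -32031*(-90 - 10200) = -32031*(-10290) = 329598990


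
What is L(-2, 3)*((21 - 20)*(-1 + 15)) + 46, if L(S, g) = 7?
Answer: 144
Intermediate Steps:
L(-2, 3)*((21 - 20)*(-1 + 15)) + 46 = 7*((21 - 20)*(-1 + 15)) + 46 = 7*(1*14) + 46 = 7*14 + 46 = 98 + 46 = 144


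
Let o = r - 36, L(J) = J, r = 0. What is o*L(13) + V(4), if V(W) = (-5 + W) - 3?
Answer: -472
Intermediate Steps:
V(W) = -8 + W
o = -36 (o = 0 - 36 = -36)
o*L(13) + V(4) = -36*13 + (-8 + 4) = -468 - 4 = -472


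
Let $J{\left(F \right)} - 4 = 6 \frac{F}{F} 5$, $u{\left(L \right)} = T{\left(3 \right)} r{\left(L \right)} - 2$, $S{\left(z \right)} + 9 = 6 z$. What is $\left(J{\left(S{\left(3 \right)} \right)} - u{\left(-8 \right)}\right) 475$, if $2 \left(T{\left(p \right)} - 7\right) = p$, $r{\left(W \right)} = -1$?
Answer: $\frac{42275}{2} \approx 21138.0$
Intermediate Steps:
$T{\left(p \right)} = 7 + \frac{p}{2}$
$S{\left(z \right)} = -9 + 6 z$
$u{\left(L \right)} = - \frac{21}{2}$ ($u{\left(L \right)} = \left(7 + \frac{1}{2} \cdot 3\right) \left(-1\right) - 2 = \left(7 + \frac{3}{2}\right) \left(-1\right) - 2 = \frac{17}{2} \left(-1\right) - 2 = - \frac{17}{2} - 2 = - \frac{21}{2}$)
$J{\left(F \right)} = 34$ ($J{\left(F \right)} = 4 + 6 \frac{F}{F} 5 = 4 + 6 \cdot 1 \cdot 5 = 4 + 6 \cdot 5 = 4 + 30 = 34$)
$\left(J{\left(S{\left(3 \right)} \right)} - u{\left(-8 \right)}\right) 475 = \left(34 - - \frac{21}{2}\right) 475 = \left(34 + \frac{21}{2}\right) 475 = \frac{89}{2} \cdot 475 = \frac{42275}{2}$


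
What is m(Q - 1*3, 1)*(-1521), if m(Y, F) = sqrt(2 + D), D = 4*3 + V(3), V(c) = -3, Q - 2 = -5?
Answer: -1521*sqrt(11) ≈ -5044.6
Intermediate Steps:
Q = -3 (Q = 2 - 5 = -3)
D = 9 (D = 4*3 - 3 = 12 - 3 = 9)
m(Y, F) = sqrt(11) (m(Y, F) = sqrt(2 + 9) = sqrt(11))
m(Q - 1*3, 1)*(-1521) = sqrt(11)*(-1521) = -1521*sqrt(11)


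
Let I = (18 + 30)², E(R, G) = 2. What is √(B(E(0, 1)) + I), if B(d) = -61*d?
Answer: √2182 ≈ 46.712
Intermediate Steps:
I = 2304 (I = 48² = 2304)
√(B(E(0, 1)) + I) = √(-61*2 + 2304) = √(-122 + 2304) = √2182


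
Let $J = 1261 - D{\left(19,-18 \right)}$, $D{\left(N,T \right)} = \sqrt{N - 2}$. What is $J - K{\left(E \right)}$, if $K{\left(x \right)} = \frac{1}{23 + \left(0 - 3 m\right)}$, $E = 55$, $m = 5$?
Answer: $\frac{10087}{8} - \sqrt{17} \approx 1256.8$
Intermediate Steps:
$K{\left(x \right)} = \frac{1}{8}$ ($K{\left(x \right)} = \frac{1}{23 + \left(0 - 15\right)} = \frac{1}{23 - 15} = \frac{1}{8}$)
$D{\left(N,T \right)} = \sqrt{-2 + N}$
$J = 1261 - \sqrt{17}$ ($J = 1261 - \sqrt{-2 + 19} = 1261 - \sqrt{17} \approx 1256.9$)
$J - K{\left(E \right)} = \left(1261 - \sqrt{17}\right) - \frac{1}{8} = \frac{10087}{8} - \sqrt{17}$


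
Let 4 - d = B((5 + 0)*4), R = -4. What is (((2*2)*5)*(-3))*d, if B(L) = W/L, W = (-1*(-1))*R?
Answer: -252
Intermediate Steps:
W = -4 (W = -1*(-1)*(-4) = 1*(-4) = -4)
B(L) = -4/L
d = 21/5 (d = 4 - (-4)/((5 + 0)*4) = 4 - (-4)/(5*4) = 4 - (-4)/20 = 4 - 1*(-⅕) = 4 + ⅕ = 21/5 ≈ 4.2000)
(((2*2)*5)*(-3))*d = (((2*2)*5)*(-3))*(21/5) = ((4*5)*(-3))*(21/5) = (20*(-3))*(21/5) = -60*21/5 = -252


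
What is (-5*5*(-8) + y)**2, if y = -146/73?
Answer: 39204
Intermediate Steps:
y = -2 (y = -146*1/73 = -2)
(-5*5*(-8) + y)**2 = (-5*5*(-8) - 2)**2 = (-25*(-8) - 2)**2 = (200 - 2)**2 = 198**2 = 39204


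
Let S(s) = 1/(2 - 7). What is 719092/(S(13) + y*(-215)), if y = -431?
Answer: 898865/115831 ≈ 7.7601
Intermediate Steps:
S(s) = -⅕ (S(s) = 1/(-5) = -⅕)
719092/(S(13) + y*(-215)) = 719092/(-⅕ - 431*(-215)) = 719092/(-⅕ + 92665) = 719092/(463324/5) = 719092*(5/463324) = 898865/115831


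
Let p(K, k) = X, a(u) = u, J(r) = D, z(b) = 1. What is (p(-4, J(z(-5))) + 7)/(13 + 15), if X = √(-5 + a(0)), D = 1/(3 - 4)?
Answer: ¼ + I*√5/28 ≈ 0.25 + 0.07986*I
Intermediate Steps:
D = -1 (D = 1/(-1) = -1)
J(r) = -1
X = I*√5 (X = √(-5 + 0) = √(-5) = I*√5 ≈ 2.2361*I)
p(K, k) = I*√5
(p(-4, J(z(-5))) + 7)/(13 + 15) = (I*√5 + 7)/(13 + 15) = (7 + I*√5)/28 = ¼ + I*√5/28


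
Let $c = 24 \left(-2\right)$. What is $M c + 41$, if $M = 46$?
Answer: $-2167$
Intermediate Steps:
$c = -48$
$M c + 41 = 46 \left(-48\right) + 41 = -2208 + 41 = -2167$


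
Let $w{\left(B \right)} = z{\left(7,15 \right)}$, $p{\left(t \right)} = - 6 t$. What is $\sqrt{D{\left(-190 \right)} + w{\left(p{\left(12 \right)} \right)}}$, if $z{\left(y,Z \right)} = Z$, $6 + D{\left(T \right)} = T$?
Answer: $i \sqrt{181} \approx 13.454 i$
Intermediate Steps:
$D{\left(T \right)} = -6 + T$
$w{\left(B \right)} = 15$
$\sqrt{D{\left(-190 \right)} + w{\left(p{\left(12 \right)} \right)}} = \sqrt{\left(-6 - 190\right) + 15} = \sqrt{-196 + 15} = \sqrt{-181} = i \sqrt{181}$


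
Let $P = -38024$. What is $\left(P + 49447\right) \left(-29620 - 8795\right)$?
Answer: $-438814545$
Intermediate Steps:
$\left(P + 49447\right) \left(-29620 - 8795\right) = \left(-38024 + 49447\right) \left(-29620 - 8795\right) = 11423 \left(-38415\right) = -438814545$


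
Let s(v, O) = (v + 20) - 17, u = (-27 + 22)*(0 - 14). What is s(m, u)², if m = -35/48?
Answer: 11881/2304 ≈ 5.1567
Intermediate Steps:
u = 70 (u = -5*(-14) = 70)
m = -35/48 (m = -35*1/48 = -35/48 ≈ -0.72917)
s(v, O) = 3 + v (s(v, O) = (20 + v) - 17 = 3 + v)
s(m, u)² = (3 - 35/48)² = (109/48)² = 11881/2304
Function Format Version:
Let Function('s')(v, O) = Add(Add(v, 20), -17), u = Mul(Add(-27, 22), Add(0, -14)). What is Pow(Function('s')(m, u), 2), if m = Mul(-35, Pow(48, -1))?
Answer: Rational(11881, 2304) ≈ 5.1567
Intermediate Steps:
u = 70 (u = Mul(-5, -14) = 70)
m = Rational(-35, 48) (m = Mul(-35, Rational(1, 48)) = Rational(-35, 48) ≈ -0.72917)
Function('s')(v, O) = Add(3, v) (Function('s')(v, O) = Add(Add(20, v), -17) = Add(3, v))
Pow(Function('s')(m, u), 2) = Pow(Add(3, Rational(-35, 48)), 2) = Pow(Rational(109, 48), 2) = Rational(11881, 2304)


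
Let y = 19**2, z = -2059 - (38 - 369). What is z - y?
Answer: -2089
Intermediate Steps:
z = -1728 (z = -2059 - 1*(-331) = -2059 + 331 = -1728)
y = 361
z - y = -1728 - 1*361 = -1728 - 361 = -2089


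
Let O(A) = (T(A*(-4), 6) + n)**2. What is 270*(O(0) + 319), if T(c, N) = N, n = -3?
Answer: 88560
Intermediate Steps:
O(A) = 9 (O(A) = (6 - 3)**2 = 3**2 = 9)
270*(O(0) + 319) = 270*(9 + 319) = 270*328 = 88560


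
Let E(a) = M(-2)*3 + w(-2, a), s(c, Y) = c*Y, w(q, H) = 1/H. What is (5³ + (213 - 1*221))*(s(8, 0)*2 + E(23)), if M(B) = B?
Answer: -16029/23 ≈ -696.91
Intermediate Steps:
s(c, Y) = Y*c
E(a) = -6 + 1/a (E(a) = -2*3 + 1/a = -6 + 1/a)
(5³ + (213 - 1*221))*(s(8, 0)*2 + E(23)) = (5³ + (213 - 1*221))*((0*8)*2 + (-6 + 1/23)) = (125 + (213 - 221))*(0*2 + (-6 + 1/23)) = (125 - 8)*(0 - 137/23) = 117*(-137/23) = -16029/23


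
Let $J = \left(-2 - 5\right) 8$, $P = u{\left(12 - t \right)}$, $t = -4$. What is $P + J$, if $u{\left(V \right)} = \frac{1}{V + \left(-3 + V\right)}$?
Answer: $- \frac{1623}{29} \approx -55.966$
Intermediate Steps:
$u{\left(V \right)} = \frac{1}{-3 + 2 V}$
$P = \frac{1}{29}$ ($P = \frac{1}{-3 + 2 \left(12 - -4\right)} = \frac{1}{-3 + 2 \left(12 + 4\right)} = \frac{1}{-3 + 2 \cdot 16} = \frac{1}{-3 + 32} = \frac{1}{29} \approx 0.034483$)
$J = -56$ ($J = \left(-7\right) 8 = -56$)
$P + J = \frac{1}{29} - 56 = - \frac{1623}{29}$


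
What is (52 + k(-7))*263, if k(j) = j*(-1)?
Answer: 15517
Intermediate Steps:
k(j) = -j
(52 + k(-7))*263 = (52 - 1*(-7))*263 = (52 + 7)*263 = 59*263 = 15517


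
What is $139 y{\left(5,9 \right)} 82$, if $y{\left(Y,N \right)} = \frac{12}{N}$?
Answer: $\frac{45592}{3} \approx 15197.0$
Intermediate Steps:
$139 y{\left(5,9 \right)} 82 = 139 \cdot \frac{12}{9} \cdot 82 = 139 \cdot 12 \cdot \frac{1}{9} \cdot 82 = 139 \cdot \frac{4}{3} \cdot 82 = \frac{556}{3} \cdot 82 = \frac{45592}{3}$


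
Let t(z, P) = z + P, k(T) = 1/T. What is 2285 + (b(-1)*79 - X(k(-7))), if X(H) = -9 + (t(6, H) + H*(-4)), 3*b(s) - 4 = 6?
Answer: 53569/21 ≈ 2550.9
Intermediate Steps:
b(s) = 10/3 (b(s) = 4/3 + (⅓)*6 = 4/3 + 2 = 10/3)
t(z, P) = P + z
X(H) = -3 - 3*H (X(H) = -9 + ((H + 6) + H*(-4)) = -9 + ((6 + H) - 4*H) = -9 + (6 - 3*H) = -3 - 3*H)
2285 + (b(-1)*79 - X(k(-7))) = 2285 + ((10/3)*79 - (-3 - 3/(-7))) = 2285 + (790/3 - (-3 - 3*(-⅐))) = 2285 + (790/3 - (-3 + 3/7)) = 2285 + (790/3 - 1*(-18/7)) = 2285 + (790/3 + 18/7) = 2285 + 5584/21 = 53569/21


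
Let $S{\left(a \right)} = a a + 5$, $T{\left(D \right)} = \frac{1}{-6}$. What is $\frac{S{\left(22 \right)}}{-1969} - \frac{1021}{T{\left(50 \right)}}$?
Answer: $\frac{12061605}{1969} \approx 6125.8$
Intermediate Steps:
$T{\left(D \right)} = - \frac{1}{6}$
$S{\left(a \right)} = 5 + a^{2}$ ($S{\left(a \right)} = a^{2} + 5 = 5 + a^{2}$)
$\frac{S{\left(22 \right)}}{-1969} - \frac{1021}{T{\left(50 \right)}} = \frac{5 + 22^{2}}{-1969} - \frac{1021}{- \frac{1}{6}} = \left(5 + 484\right) \left(- \frac{1}{1969}\right) - -6126 = 489 \left(- \frac{1}{1969}\right) + 6126 = - \frac{489}{1969} + 6126 = \frac{12061605}{1969}$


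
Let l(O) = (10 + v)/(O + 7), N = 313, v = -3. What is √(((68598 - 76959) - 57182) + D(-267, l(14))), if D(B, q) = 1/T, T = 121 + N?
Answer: 9*I*√152412554/434 ≈ 256.01*I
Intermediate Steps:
l(O) = 7/(7 + O) (l(O) = (10 - 3)/(O + 7) = 7/(7 + O))
T = 434 (T = 121 + 313 = 434)
D(B, q) = 1/434
√(((68598 - 76959) - 57182) + D(-267, l(14))) = √(((68598 - 76959) - 57182) + 1/434) = √((-8361 - 57182) + 1/434) = √(-65543 + 1/434) = √(-28445661/434) = 9*I*√152412554/434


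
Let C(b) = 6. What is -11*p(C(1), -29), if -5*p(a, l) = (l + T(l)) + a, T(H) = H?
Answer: -572/5 ≈ -114.40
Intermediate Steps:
p(a, l) = -2*l/5 - a/5 (p(a, l) = -((l + l) + a)/5 = -(2*l + a)/5 = -(a + 2*l)/5 = -2*l/5 - a/5)
-11*p(C(1), -29) = -11*(-⅖*(-29) - ⅕*6) = -11*(58/5 - 6/5) = -11*52/5 = -572/5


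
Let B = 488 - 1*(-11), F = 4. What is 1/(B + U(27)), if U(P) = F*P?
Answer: 1/607 ≈ 0.0016474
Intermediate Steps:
B = 499 (B = 488 + 11 = 499)
U(P) = 4*P
1/(B + U(27)) = 1/(499 + 4*27) = 1/(499 + 108) = 1/607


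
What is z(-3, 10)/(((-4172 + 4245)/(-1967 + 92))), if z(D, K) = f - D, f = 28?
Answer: -58125/73 ≈ -796.23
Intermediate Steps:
z(D, K) = 28 - D
z(-3, 10)/(((-4172 + 4245)/(-1967 + 92))) = (28 - 1*(-3))/(((-4172 + 4245)/(-1967 + 92))) = (28 + 3)/((73/(-1875))) = 31/((73*(-1/1875))) = 31/(-73/1875) = 31*(-1875/73) = -58125/73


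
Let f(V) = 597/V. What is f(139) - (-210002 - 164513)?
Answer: 52058182/139 ≈ 3.7452e+5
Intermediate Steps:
f(139) - (-210002 - 164513) = 597/139 - (-210002 - 164513) = 597*(1/139) - 1*(-374515) = 597/139 + 374515 = 52058182/139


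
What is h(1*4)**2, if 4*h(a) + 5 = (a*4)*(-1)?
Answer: 441/16 ≈ 27.563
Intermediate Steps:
h(a) = -5/4 - a (h(a) = -5/4 + ((a*4)*(-1))/4 = -5/4 + ((4*a)*(-1))/4 = -5/4 + (-4*a)/4 = -5/4 - a)
h(1*4)**2 = (-5/4 - 4)**2 = (-21/4)**2 = 441/16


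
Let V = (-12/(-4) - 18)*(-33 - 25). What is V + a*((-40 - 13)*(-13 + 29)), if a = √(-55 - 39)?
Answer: 870 - 848*I*√94 ≈ 870.0 - 8221.7*I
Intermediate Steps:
a = I*√94 (a = √(-94) = I*√94 ≈ 9.6954*I)
V = 870 (V = (-12*(-¼) - 18)*(-58) = (3 - 18)*(-58) = -15*(-58) = 870)
V + a*((-40 - 13)*(-13 + 29)) = 870 + (I*√94)*((-40 - 13)*(-13 + 29)) = 870 + (I*√94)*(-53*16) = 870 + (I*√94)*(-848) = 870 - 848*I*√94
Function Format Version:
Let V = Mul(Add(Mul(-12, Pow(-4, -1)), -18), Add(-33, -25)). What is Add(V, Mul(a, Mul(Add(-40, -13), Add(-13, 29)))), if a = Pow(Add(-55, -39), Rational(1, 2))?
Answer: Add(870, Mul(-848, I, Pow(94, Rational(1, 2)))) ≈ Add(870.00, Mul(-8221.7, I))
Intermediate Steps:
a = Mul(I, Pow(94, Rational(1, 2))) (a = Pow(-94, Rational(1, 2)) = Mul(I, Pow(94, Rational(1, 2))) ≈ Mul(9.6954, I))
V = 870 (V = Mul(Add(Mul(-12, Rational(-1, 4)), -18), -58) = Mul(Add(3, -18), -58) = Mul(-15, -58) = 870)
Add(V, Mul(a, Mul(Add(-40, -13), Add(-13, 29)))) = Add(870, Mul(Mul(I, Pow(94, Rational(1, 2))), Mul(Add(-40, -13), Add(-13, 29)))) = Add(870, Mul(Mul(I, Pow(94, Rational(1, 2))), Mul(-53, 16))) = Add(870, Mul(Mul(I, Pow(94, Rational(1, 2))), -848)) = Add(870, Mul(-848, I, Pow(94, Rational(1, 2))))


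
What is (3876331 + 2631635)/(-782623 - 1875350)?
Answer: -2169322/885991 ≈ -2.4485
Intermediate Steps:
(3876331 + 2631635)/(-782623 - 1875350) = 6507966/(-2657973) = 6507966*(-1/2657973) = -2169322/885991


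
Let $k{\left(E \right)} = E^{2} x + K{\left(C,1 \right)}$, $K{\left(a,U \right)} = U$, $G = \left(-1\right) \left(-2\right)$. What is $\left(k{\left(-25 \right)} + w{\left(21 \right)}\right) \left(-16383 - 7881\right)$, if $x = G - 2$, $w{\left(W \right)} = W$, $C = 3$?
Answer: $-533808$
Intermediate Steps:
$G = 2$
$x = 0$ ($x = 2 - 2 = 0$)
$k{\left(E \right)} = 1$ ($k{\left(E \right)} = E^{2} \cdot 0 + 1 = 0 + 1 = 1$)
$\left(k{\left(-25 \right)} + w{\left(21 \right)}\right) \left(-16383 - 7881\right) = \left(1 + 21\right) \left(-16383 - 7881\right) = 22 \left(-24264\right) = -533808$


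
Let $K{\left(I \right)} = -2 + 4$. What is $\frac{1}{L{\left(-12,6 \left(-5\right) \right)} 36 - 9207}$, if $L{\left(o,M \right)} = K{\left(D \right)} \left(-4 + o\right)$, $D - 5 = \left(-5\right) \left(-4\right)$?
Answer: $- \frac{1}{10359} \approx -9.6534 \cdot 10^{-5}$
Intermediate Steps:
$D = 25$ ($D = 5 - -20 = 5 + 20 = 25$)
$K{\left(I \right)} = 2$
$L{\left(o,M \right)} = -8 + 2 o$ ($L{\left(o,M \right)} = 2 \left(-4 + o\right) = -8 + 2 o$)
$\frac{1}{L{\left(-12,6 \left(-5\right) \right)} 36 - 9207} = \frac{1}{\left(-8 + 2 \left(-12\right)\right) 36 - 9207} = \frac{1}{\left(-8 - 24\right) 36 - 9207} = \frac{1}{\left(-32\right) 36 - 9207} = \frac{1}{-1152 - 9207} = \frac{1}{-10359} = - \frac{1}{10359}$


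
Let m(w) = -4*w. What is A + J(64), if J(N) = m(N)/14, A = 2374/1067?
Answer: -119958/7469 ≈ -16.061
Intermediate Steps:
A = 2374/1067 (A = 2374*(1/1067) = 2374/1067 ≈ 2.2249)
J(N) = -2*N/7 (J(N) = -4*N/14 = -4*N*(1/14) = -2*N/7)
A + J(64) = 2374/1067 - 2/7*64 = 2374/1067 - 128/7 = -119958/7469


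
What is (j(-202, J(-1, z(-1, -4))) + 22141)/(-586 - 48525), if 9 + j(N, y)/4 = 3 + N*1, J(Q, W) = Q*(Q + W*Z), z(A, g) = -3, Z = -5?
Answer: -21309/49111 ≈ -0.43389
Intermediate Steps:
J(Q, W) = Q*(Q - 5*W) (J(Q, W) = Q*(Q + W*(-5)) = Q*(Q - 5*W))
j(N, y) = -24 + 4*N (j(N, y) = -36 + 4*(3 + N*1) = -36 + 4*(3 + N) = -36 + (12 + 4*N) = -24 + 4*N)
(j(-202, J(-1, z(-1, -4))) + 22141)/(-586 - 48525) = ((-24 + 4*(-202)) + 22141)/(-586 - 48525) = ((-24 - 808) + 22141)/(-49111) = (-832 + 22141)*(-1/49111) = 21309*(-1/49111) = -21309/49111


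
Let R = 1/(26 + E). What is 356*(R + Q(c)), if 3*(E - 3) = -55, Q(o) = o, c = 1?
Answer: 3115/8 ≈ 389.38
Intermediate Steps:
E = -46/3 (E = 3 + (1/3)*(-55) = 3 - 55/3 = -46/3 ≈ -15.333)
R = 3/32 (R = 1/(26 - 46/3) = 1/(32/3) = 3/32 ≈ 0.093750)
356*(R + Q(c)) = 356*(3/32 + 1) = 356*(35/32) = 3115/8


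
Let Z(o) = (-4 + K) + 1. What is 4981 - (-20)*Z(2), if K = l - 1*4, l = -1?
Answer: 4821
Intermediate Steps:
K = -5 (K = -1 - 1*4 = -1 - 4 = -5)
Z(o) = -8 (Z(o) = (-4 - 5) + 1 = -9 + 1 = -8)
4981 - (-20)*Z(2) = 4981 - (-20)*(-8) = 4981 - 1*160 = 4981 - 160 = 4821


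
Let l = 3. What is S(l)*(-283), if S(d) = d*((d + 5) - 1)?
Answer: -5943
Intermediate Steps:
S(d) = d*(4 + d) (S(d) = d*((5 + d) - 1) = d*(4 + d))
S(l)*(-283) = (3*(4 + 3))*(-283) = (3*7)*(-283) = 21*(-283) = -5943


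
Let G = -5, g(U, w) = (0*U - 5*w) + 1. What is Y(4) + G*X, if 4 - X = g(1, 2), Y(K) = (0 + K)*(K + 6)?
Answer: -25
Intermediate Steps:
g(U, w) = 1 - 5*w (g(U, w) = (0 - 5*w) + 1 = -5*w + 1 = 1 - 5*w)
Y(K) = K*(6 + K)
X = 13 (X = 4 - (1 - 5*2) = 4 - (1 - 10) = 4 - 1*(-9) = 4 + 9 = 13)
Y(4) + G*X = 4*(6 + 4) - 5*13 = 4*10 - 65 = 40 - 65 = -25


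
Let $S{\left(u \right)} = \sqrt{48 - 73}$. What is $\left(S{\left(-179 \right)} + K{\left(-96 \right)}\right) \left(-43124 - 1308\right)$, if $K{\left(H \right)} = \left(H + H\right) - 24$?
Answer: $9597312 - 222160 i \approx 9.5973 \cdot 10^{6} - 2.2216 \cdot 10^{5} i$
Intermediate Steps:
$K{\left(H \right)} = -24 + 2 H$ ($K{\left(H \right)} = 2 H - 24 = -24 + 2 H$)
$S{\left(u \right)} = 5 i$ ($S{\left(u \right)} = \sqrt{-25} = 5 i$)
$\left(S{\left(-179 \right)} + K{\left(-96 \right)}\right) \left(-43124 - 1308\right) = \left(5 i + \left(-24 + 2 \left(-96\right)\right)\right) \left(-43124 - 1308\right) = \left(5 i - 216\right) \left(-44432\right) = \left(-216 + 5 i\right) \left(-44432\right) = 9597312 - 222160 i$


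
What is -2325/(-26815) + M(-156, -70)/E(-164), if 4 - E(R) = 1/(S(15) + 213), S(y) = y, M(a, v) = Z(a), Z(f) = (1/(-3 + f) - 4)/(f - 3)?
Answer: 123530231/1328120481 ≈ 0.093011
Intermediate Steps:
Z(f) = (-4 + 1/(-3 + f))/(-3 + f)
M(a, v) = (13 - 4*a)/(-3 + a)²
E(R) = 911/228 (E(R) = 4 - 1/(15 + 213) = 4 - 1/228 = 911/228)
-2325/(-26815) + M(-156, -70)/E(-164) = -2325/(-26815) + ((13 - 4*(-156))/(-3 - 156)²)/(911/228) = -2325*(-1/26815) + ((13 + 624)/(-159)²)*(228/911) = 15/173 + ((1/25281)*637)*(228/911) = 15/173 + (637/25281)*(228/911) = 15/173 + 48412/7676997 = 123530231/1328120481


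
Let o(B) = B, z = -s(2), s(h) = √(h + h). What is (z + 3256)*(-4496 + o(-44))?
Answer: -14773160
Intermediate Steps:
s(h) = √2*√h (s(h) = √(2*h) = √2*√h)
z = -2 (z = -√2*√2 = -1*2 = -2)
(z + 3256)*(-4496 + o(-44)) = (-2 + 3256)*(-4496 - 44) = 3254*(-4540) = -14773160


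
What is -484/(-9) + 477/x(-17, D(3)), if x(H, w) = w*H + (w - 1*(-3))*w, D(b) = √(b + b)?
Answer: 87667/1710 - 1113*√6/190 ≈ 36.918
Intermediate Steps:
D(b) = √2*√b (D(b) = √(2*b) = √2*√b)
x(H, w) = H*w + w*(3 + w) (x(H, w) = H*w + (w + 3)*w = H*w + (3 + w)*w = H*w + w*(3 + w))
-484/(-9) + 477/x(-17, D(3)) = -484/(-9) + 477/(((√2*√3)*(3 - 17 + √2*√3))) = -484*(-⅑) + 477/((√6*(3 - 17 + √6))) = 484/9 + 477/((√6*(-14 + √6))) = 484/9 + 477*(√6/(6*(-14 + √6))) = 484/9 + 159*√6/(2*(-14 + √6))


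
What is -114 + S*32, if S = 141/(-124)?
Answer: -4662/31 ≈ -150.39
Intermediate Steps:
S = -141/124 (S = 141*(-1/124) = -141/124 ≈ -1.1371)
-114 + S*32 = -114 - 141/124*32 = -114 - 1128/31 = -4662/31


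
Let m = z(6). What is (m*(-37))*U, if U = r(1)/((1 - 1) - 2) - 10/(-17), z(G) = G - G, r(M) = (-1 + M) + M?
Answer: 0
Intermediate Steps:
r(M) = -1 + 2*M
z(G) = 0
U = 3/34 (U = (-1 + 2*1)/((1 - 1) - 2) - 10/(-17) = (-1 + 2)/(0 - 2) - 10*(-1/17) = 1/(-2) + 10/17 = 1*(-½) + 10/17 = -½ + 10/17 = 3/34 ≈ 0.088235)
m = 0
(m*(-37))*U = (0*(-37))*(3/34) = 0*(3/34) = 0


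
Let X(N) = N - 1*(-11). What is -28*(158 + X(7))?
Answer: -4928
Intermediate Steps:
X(N) = 11 + N (X(N) = N + 11 = 11 + N)
-28*(158 + X(7)) = -28*(158 + (11 + 7)) = -28*(158 + 18) = -28*176 = -4928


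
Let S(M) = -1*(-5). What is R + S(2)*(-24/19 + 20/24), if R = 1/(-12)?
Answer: -509/228 ≈ -2.2325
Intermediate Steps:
S(M) = 5
R = -1/12 ≈ -0.083333
R + S(2)*(-24/19 + 20/24) = -1/12 + 5*(-24/19 + 20/24) = -1/12 + 5*(-24*1/19 + 20*(1/24)) = -1/12 + 5*(-24/19 + ⅚) = -1/12 + 5*(-49/114) = -1/12 - 245/114 = -509/228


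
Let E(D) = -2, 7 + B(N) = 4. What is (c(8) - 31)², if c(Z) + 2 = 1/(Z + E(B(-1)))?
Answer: 38809/36 ≈ 1078.0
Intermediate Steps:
B(N) = -3 (B(N) = -7 + 4 = -3)
c(Z) = -2 + 1/(-2 + Z) (c(Z) = -2 + 1/(Z - 2) = -2 + 1/(-2 + Z))
(c(8) - 31)² = ((5 - 2*8)/(-2 + 8) - 31)² = ((5 - 16)/6 - 31)² = ((⅙)*(-11) - 31)² = (-11/6 - 31)² = (-197/6)² = 38809/36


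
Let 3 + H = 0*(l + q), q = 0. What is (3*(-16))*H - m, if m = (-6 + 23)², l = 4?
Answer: -145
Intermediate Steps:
H = -3 (H = -3 + 0*(4 + 0) = -3 + 0*4 = -3 + 0 = -3)
m = 289 (m = 17² = 289)
(3*(-16))*H - m = (3*(-16))*(-3) - 1*289 = -48*(-3) - 289 = 144 - 289 = -145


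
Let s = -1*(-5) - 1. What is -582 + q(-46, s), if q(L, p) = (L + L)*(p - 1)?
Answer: -858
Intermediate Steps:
s = 4 (s = 5 - 1 = 4)
q(L, p) = 2*L*(-1 + p) (q(L, p) = (2*L)*(-1 + p) = 2*L*(-1 + p))
-582 + q(-46, s) = -582 + 2*(-46)*(-1 + 4) = -582 + 2*(-46)*3 = -582 - 276 = -858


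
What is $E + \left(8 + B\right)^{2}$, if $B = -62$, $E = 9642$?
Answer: $12558$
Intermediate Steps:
$E + \left(8 + B\right)^{2} = 9642 + \left(8 - 62\right)^{2} = 9642 + \left(-54\right)^{2} = 9642 + 2916 = 12558$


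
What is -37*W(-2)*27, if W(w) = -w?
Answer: -1998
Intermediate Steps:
-37*W(-2)*27 = -(-37)*(-2)*27 = -37*2*27 = -74*27 = -1998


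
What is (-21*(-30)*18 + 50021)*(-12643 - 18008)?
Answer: -1880776011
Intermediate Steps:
(-21*(-30)*18 + 50021)*(-12643 - 18008) = (630*18 + 50021)*(-30651) = (11340 + 50021)*(-30651) = 61361*(-30651) = -1880776011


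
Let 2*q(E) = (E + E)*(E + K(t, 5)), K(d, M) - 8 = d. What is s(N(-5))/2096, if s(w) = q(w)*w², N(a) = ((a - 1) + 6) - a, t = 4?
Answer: 2125/2096 ≈ 1.0138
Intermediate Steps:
K(d, M) = 8 + d
q(E) = E*(12 + E) (q(E) = ((E + E)*(E + (8 + 4)))/2 = ((2*E)*(E + 12))/2 = ((2*E)*(12 + E))/2 = (2*E*(12 + E))/2 = E*(12 + E))
N(a) = 5 (N(a) = ((-1 + a) + 6) - a = (5 + a) - a = 5)
s(w) = w³*(12 + w) (s(w) = (w*(12 + w))*w² = w³*(12 + w))
s(N(-5))/2096 = (5³*(12 + 5))/2096 = (125*17)*(1/2096) = 2125*(1/2096) = 2125/2096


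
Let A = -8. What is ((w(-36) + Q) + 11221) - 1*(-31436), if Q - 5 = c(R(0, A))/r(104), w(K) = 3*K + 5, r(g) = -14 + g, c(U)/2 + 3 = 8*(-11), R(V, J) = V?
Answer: 1915064/45 ≈ 42557.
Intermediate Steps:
c(U) = -182 (c(U) = -6 + 2*(8*(-11)) = -6 + 2*(-88) = -6 - 176 = -182)
w(K) = 5 + 3*K
Q = 134/45 (Q = 5 - 182/(-14 + 104) = 5 - 182/90 = 5 - 182*1/90 = 5 - 91/45 = 134/45 ≈ 2.9778)
((w(-36) + Q) + 11221) - 1*(-31436) = (((5 + 3*(-36)) + 134/45) + 11221) - 1*(-31436) = (((5 - 108) + 134/45) + 11221) + 31436 = ((-103 + 134/45) + 11221) + 31436 = (-4501/45 + 11221) + 31436 = 500444/45 + 31436 = 1915064/45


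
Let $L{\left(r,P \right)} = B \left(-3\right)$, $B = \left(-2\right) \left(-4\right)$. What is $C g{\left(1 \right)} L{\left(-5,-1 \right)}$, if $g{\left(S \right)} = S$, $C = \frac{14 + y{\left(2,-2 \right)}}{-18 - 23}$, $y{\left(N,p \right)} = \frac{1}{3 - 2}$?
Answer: $\frac{360}{41} \approx 8.7805$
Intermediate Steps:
$y{\left(N,p \right)} = 1$ ($y{\left(N,p \right)} = 1^{-1} = 1$)
$C = - \frac{15}{41}$ ($C = \frac{14 + 1}{-18 - 23} = \frac{15}{-41} = 15 \left(- \frac{1}{41}\right) = - \frac{15}{41} \approx -0.36585$)
$B = 8$
$L{\left(r,P \right)} = -24$ ($L{\left(r,P \right)} = 8 \left(-3\right) = -24$)
$C g{\left(1 \right)} L{\left(-5,-1 \right)} = \left(- \frac{15}{41}\right) 1 \left(-24\right) = \left(- \frac{15}{41}\right) \left(-24\right) = \frac{360}{41}$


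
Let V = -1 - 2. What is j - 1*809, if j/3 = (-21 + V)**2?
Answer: 919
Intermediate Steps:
V = -3
j = 1728 (j = 3*(-21 - 3)**2 = 3*(-24)**2 = 3*576 = 1728)
j - 1*809 = 1728 - 1*809 = 1728 - 809 = 919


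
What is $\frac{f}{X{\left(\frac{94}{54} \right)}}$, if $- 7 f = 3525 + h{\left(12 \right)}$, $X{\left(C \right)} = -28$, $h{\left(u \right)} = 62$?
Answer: $\frac{3587}{196} \approx 18.301$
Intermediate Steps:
$f = - \frac{3587}{7}$ ($f = - \frac{3525 + 62}{7} = \left(- \frac{1}{7}\right) 3587 = - \frac{3587}{7} \approx -512.43$)
$\frac{f}{X{\left(\frac{94}{54} \right)}} = - \frac{3587}{7 \left(-28\right)} = \left(- \frac{3587}{7}\right) \left(- \frac{1}{28}\right) = \frac{3587}{196}$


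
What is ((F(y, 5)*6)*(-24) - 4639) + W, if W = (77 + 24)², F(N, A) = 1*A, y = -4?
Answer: 4842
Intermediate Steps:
F(N, A) = A
W = 10201 (W = 101² = 10201)
((F(y, 5)*6)*(-24) - 4639) + W = ((5*6)*(-24) - 4639) + 10201 = (30*(-24) - 4639) + 10201 = (-720 - 4639) + 10201 = -5359 + 10201 = 4842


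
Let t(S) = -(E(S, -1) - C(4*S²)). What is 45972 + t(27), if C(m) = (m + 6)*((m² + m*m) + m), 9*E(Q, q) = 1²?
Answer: 447303832091/9 ≈ 4.9700e+10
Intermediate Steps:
E(Q, q) = ⅑ (E(Q, q) = (⅑)*1² = (⅑)*1 = ⅑)
C(m) = (6 + m)*(m + 2*m²) (C(m) = (6 + m)*((m² + m²) + m) = (6 + m)*(2*m² + m) = (6 + m)*(m + 2*m²))
t(S) = -⅑ + 4*S²*(6 + 32*S⁴ + 52*S²) (t(S) = -(⅑ - 4*S²*(6 + 2*(4*S²)² + 13*(4*S²))) = -(⅑ - 4*S²*(6 + 2*(16*S⁴) + 52*S²)) = -(⅑ - 4*S²*(6 + 32*S⁴ + 52*S²)) = -⅑ + 4*S²*(6 + 32*S⁴ + 52*S²))
45972 + t(27) = 45972 + (-⅑ + 24*27² + 128*27⁶ + 208*27⁴) = 45972 + (-⅑ + 24*729 + 128*387420489 + 208*531441) = 45972 + (-⅑ + 17496 + 49589822592 + 110539728) = 45972 + 447303418343/9 = 447303832091/9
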